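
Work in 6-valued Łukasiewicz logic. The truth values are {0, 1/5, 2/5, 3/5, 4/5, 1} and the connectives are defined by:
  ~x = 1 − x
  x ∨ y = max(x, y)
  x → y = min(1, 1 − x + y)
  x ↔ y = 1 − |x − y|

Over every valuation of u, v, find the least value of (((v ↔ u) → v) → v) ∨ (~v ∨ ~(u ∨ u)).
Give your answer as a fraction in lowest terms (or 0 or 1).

Take u = 4/5, v = 2/5:
v ↔ u = 2/5 ↔ 4/5 = 3/5
(v ↔ u) → v = 3/5 → 2/5 = 4/5
((v ↔ u) → v) → v = 4/5 → 2/5 = 3/5
~v = ~2/5 = 3/5
u ∨ u = 4/5 ∨ 4/5 = 4/5
~(u ∨ u) = ~4/5 = 1/5
~v ∨ ~(u ∨ u) = 3/5 ∨ 1/5 = 3/5
(((v ↔ u) → v) → v) ∨ (~v ∨ ~(u ∨ u)) = 3/5 ∨ 3/5 = 3/5
No assignment yields a value below 3/5, so this is the minimum.

3/5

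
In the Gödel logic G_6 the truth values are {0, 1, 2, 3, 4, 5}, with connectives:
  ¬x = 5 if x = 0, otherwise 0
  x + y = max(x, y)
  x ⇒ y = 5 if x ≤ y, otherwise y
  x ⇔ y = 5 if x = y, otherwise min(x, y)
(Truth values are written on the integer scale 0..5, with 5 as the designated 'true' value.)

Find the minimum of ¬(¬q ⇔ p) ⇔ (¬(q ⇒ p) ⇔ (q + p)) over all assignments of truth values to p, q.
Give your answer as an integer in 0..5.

Take p = 0, q = 1:
¬q = ¬1 = 0
¬q ⇔ p = 0 ⇔ 0 = 5
¬(¬q ⇔ p) = ¬5 = 0
q ⇒ p = 1 ⇒ 0 = 0
¬(q ⇒ p) = ¬0 = 5
q + p = 1 + 0 = 1
¬(q ⇒ p) ⇔ (q + p) = 5 ⇔ 1 = 1
¬(¬q ⇔ p) ⇔ (¬(q ⇒ p) ⇔ (q + p)) = 0 ⇔ 1 = 0
No assignment yields a value below 0, so this is the minimum.

0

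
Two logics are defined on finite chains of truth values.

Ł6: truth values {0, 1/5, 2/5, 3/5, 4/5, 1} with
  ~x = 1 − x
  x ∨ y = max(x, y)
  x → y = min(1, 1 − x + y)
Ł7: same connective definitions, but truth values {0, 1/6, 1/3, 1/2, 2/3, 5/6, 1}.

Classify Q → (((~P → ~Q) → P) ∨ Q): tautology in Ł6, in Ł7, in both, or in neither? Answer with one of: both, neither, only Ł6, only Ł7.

In Ł6: every assignment gives 1 — tautology.
In Ł7: every assignment gives 1 — tautology.

both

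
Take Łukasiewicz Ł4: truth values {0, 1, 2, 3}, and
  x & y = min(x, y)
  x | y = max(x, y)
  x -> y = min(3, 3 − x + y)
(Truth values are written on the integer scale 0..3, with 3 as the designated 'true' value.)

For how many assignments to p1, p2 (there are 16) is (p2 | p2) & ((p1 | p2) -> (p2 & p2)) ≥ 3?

4

p1 = 0, p2 = 0 ↦ 0  <
p1 = 0, p2 = 1 ↦ 1  <
p1 = 0, p2 = 2 ↦ 2  <
p1 = 0, p2 = 3 ↦ 3  ≥
p1 = 1, p2 = 0 ↦ 0  <
p1 = 1, p2 = 1 ↦ 1  <
p1 = 1, p2 = 2 ↦ 2  <
p1 = 1, p2 = 3 ↦ 3  ≥
p1 = 2, p2 = 0 ↦ 0  <
p1 = 2, p2 = 1 ↦ 1  <
p1 = 2, p2 = 2 ↦ 2  <
p1 = 2, p2 = 3 ↦ 3  ≥
p1 = 3, p2 = 0 ↦ 0  <
p1 = 3, p2 = 1 ↦ 1  <
p1 = 3, p2 = 2 ↦ 2  <
p1 = 3, p2 = 3 ↦ 3  ≥
So 4 of the 16 assignments meet the threshold.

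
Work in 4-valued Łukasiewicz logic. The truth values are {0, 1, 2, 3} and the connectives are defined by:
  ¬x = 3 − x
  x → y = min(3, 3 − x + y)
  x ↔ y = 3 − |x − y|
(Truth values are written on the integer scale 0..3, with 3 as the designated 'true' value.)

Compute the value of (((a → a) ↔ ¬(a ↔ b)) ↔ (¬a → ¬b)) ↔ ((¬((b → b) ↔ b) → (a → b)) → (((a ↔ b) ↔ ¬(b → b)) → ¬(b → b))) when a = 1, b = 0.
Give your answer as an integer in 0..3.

a → a = 1 → 1 = 3
a ↔ b = 1 ↔ 0 = 2
¬(a ↔ b) = ¬2 = 1
(a → a) ↔ ¬(a ↔ b) = 3 ↔ 1 = 1
¬a = ¬1 = 2
¬b = ¬0 = 3
¬a → ¬b = 2 → 3 = 3
((a → a) ↔ ¬(a ↔ b)) ↔ (¬a → ¬b) = 1 ↔ 3 = 1
b → b = 0 → 0 = 3
(b → b) ↔ b = 3 ↔ 0 = 0
¬((b → b) ↔ b) = ¬0 = 3
a → b = 1 → 0 = 2
¬((b → b) ↔ b) → (a → b) = 3 → 2 = 2
a ↔ b = 1 ↔ 0 = 2
b → b = 0 → 0 = 3
¬(b → b) = ¬3 = 0
(a ↔ b) ↔ ¬(b → b) = 2 ↔ 0 = 1
b → b = 0 → 0 = 3
¬(b → b) = ¬3 = 0
((a ↔ b) ↔ ¬(b → b)) → ¬(b → b) = 1 → 0 = 2
(¬((b → b) ↔ b) → (a → b)) → (((a ↔ b) ↔ ¬(b → b)) → ¬(b → b)) = 2 → 2 = 3
(((a → a) ↔ ¬(a ↔ b)) ↔ (¬a → ¬b)) ↔ ((¬((b → b) ↔ b) → (a → b)) → (((a ↔ b) ↔ ¬(b → b)) → ¬(b → b))) = 1 ↔ 3 = 1

1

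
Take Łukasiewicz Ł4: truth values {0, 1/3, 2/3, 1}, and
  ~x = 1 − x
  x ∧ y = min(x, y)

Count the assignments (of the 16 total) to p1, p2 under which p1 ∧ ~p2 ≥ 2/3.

p1 = 0, p2 = 0 ↦ 0  <
p1 = 0, p2 = 1/3 ↦ 0  <
p1 = 0, p2 = 2/3 ↦ 0  <
p1 = 0, p2 = 1 ↦ 0  <
p1 = 1/3, p2 = 0 ↦ 1/3  <
p1 = 1/3, p2 = 1/3 ↦ 1/3  <
p1 = 1/3, p2 = 2/3 ↦ 1/3  <
p1 = 1/3, p2 = 1 ↦ 0  <
p1 = 2/3, p2 = 0 ↦ 2/3  ≥
p1 = 2/3, p2 = 1/3 ↦ 2/3  ≥
p1 = 2/3, p2 = 2/3 ↦ 1/3  <
p1 = 2/3, p2 = 1 ↦ 0  <
p1 = 1, p2 = 0 ↦ 1  ≥
p1 = 1, p2 = 1/3 ↦ 2/3  ≥
p1 = 1, p2 = 2/3 ↦ 1/3  <
p1 = 1, p2 = 1 ↦ 0  <
So 4 of the 16 assignments meet the threshold.

4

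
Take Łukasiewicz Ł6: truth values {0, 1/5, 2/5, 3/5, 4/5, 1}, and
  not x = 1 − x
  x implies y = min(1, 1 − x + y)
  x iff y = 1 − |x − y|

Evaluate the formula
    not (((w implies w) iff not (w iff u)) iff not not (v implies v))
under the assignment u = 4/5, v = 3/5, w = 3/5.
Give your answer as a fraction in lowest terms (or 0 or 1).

4/5

w implies w = 3/5 implies 3/5 = 1
w iff u = 3/5 iff 4/5 = 4/5
not (w iff u) = not 4/5 = 1/5
(w implies w) iff not (w iff u) = 1 iff 1/5 = 1/5
v implies v = 3/5 implies 3/5 = 1
not (v implies v) = not 1 = 0
not not (v implies v) = not 0 = 1
((w implies w) iff not (w iff u)) iff not not (v implies v) = 1/5 iff 1 = 1/5
not (((w implies w) iff not (w iff u)) iff not not (v implies v)) = not 1/5 = 4/5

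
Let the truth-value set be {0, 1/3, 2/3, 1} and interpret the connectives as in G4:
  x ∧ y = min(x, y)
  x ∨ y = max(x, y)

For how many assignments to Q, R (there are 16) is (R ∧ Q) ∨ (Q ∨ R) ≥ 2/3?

12

Q = 0, R = 0 ↦ 0  <
Q = 0, R = 1/3 ↦ 1/3  <
Q = 0, R = 2/3 ↦ 2/3  ≥
Q = 0, R = 1 ↦ 1  ≥
Q = 1/3, R = 0 ↦ 1/3  <
Q = 1/3, R = 1/3 ↦ 1/3  <
Q = 1/3, R = 2/3 ↦ 2/3  ≥
Q = 1/3, R = 1 ↦ 1  ≥
Q = 2/3, R = 0 ↦ 2/3  ≥
Q = 2/3, R = 1/3 ↦ 2/3  ≥
Q = 2/3, R = 2/3 ↦ 2/3  ≥
Q = 2/3, R = 1 ↦ 1  ≥
Q = 1, R = 0 ↦ 1  ≥
Q = 1, R = 1/3 ↦ 1  ≥
Q = 1, R = 2/3 ↦ 1  ≥
Q = 1, R = 1 ↦ 1  ≥
So 12 of the 16 assignments meet the threshold.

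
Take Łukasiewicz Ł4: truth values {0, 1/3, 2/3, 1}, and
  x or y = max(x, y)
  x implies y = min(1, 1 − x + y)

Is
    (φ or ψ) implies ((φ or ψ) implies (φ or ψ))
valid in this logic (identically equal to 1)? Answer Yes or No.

Yes

φ = 0, ψ = 0 ↦ 1
φ = 0, ψ = 1/3 ↦ 1
φ = 0, ψ = 2/3 ↦ 1
φ = 0, ψ = 1 ↦ 1
φ = 1/3, ψ = 0 ↦ 1
φ = 1/3, ψ = 1/3 ↦ 1
φ = 1/3, ψ = 2/3 ↦ 1
φ = 1/3, ψ = 1 ↦ 1
φ = 2/3, ψ = 0 ↦ 1
φ = 2/3, ψ = 1/3 ↦ 1
φ = 2/3, ψ = 2/3 ↦ 1
φ = 2/3, ψ = 1 ↦ 1
φ = 1, ψ = 0 ↦ 1
φ = 1, ψ = 1/3 ↦ 1
φ = 1, ψ = 2/3 ↦ 1
φ = 1, ψ = 1 ↦ 1
Every assignment gives a value ≥ 1.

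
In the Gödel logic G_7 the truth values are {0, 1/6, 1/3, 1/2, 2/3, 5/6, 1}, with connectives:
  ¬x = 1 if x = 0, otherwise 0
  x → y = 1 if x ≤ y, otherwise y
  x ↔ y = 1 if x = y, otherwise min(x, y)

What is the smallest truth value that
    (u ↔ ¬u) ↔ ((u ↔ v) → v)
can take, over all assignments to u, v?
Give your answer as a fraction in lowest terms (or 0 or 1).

0

Take u = 0, v = 1/6:
¬u = ¬0 = 1
u ↔ ¬u = 0 ↔ 1 = 0
u ↔ v = 0 ↔ 1/6 = 0
(u ↔ v) → v = 0 → 1/6 = 1
(u ↔ ¬u) ↔ ((u ↔ v) → v) = 0 ↔ 1 = 0
No assignment yields a value below 0, so this is the minimum.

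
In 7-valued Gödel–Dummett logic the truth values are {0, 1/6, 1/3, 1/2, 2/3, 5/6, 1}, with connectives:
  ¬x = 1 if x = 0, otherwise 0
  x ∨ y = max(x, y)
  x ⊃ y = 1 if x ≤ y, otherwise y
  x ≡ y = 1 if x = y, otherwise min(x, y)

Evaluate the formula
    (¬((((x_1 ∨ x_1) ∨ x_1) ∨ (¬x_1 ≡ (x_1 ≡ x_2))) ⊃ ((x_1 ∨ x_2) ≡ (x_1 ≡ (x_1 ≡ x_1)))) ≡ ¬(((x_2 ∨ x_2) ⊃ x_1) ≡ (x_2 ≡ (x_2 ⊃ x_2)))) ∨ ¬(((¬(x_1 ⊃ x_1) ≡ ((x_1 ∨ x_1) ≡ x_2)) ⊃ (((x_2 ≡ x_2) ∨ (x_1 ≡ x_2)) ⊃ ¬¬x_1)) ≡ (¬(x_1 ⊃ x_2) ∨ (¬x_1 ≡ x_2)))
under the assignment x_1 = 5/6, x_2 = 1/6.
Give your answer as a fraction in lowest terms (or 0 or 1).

1

x_1 ∨ x_1 = 5/6 ∨ 5/6 = 5/6
(x_1 ∨ x_1) ∨ x_1 = 5/6 ∨ 5/6 = 5/6
¬x_1 = ¬5/6 = 0
x_1 ≡ x_2 = 5/6 ≡ 1/6 = 1/6
¬x_1 ≡ (x_1 ≡ x_2) = 0 ≡ 1/6 = 0
((x_1 ∨ x_1) ∨ x_1) ∨ (¬x_1 ≡ (x_1 ≡ x_2)) = 5/6 ∨ 0 = 5/6
x_1 ∨ x_2 = 5/6 ∨ 1/6 = 5/6
x_1 ≡ x_1 = 5/6 ≡ 5/6 = 1
x_1 ≡ (x_1 ≡ x_1) = 5/6 ≡ 1 = 5/6
(x_1 ∨ x_2) ≡ (x_1 ≡ (x_1 ≡ x_1)) = 5/6 ≡ 5/6 = 1
(((x_1 ∨ x_1) ∨ x_1) ∨ (¬x_1 ≡ (x_1 ≡ x_2))) ⊃ ((x_1 ∨ x_2) ≡ (x_1 ≡ (x_1 ≡ x_1))) = 5/6 ⊃ 1 = 1
¬((((x_1 ∨ x_1) ∨ x_1) ∨ (¬x_1 ≡ (x_1 ≡ x_2))) ⊃ ((x_1 ∨ x_2) ≡ (x_1 ≡ (x_1 ≡ x_1)))) = ¬1 = 0
x_2 ∨ x_2 = 1/6 ∨ 1/6 = 1/6
(x_2 ∨ x_2) ⊃ x_1 = 1/6 ⊃ 5/6 = 1
x_2 ⊃ x_2 = 1/6 ⊃ 1/6 = 1
x_2 ≡ (x_2 ⊃ x_2) = 1/6 ≡ 1 = 1/6
((x_2 ∨ x_2) ⊃ x_1) ≡ (x_2 ≡ (x_2 ⊃ x_2)) = 1 ≡ 1/6 = 1/6
¬(((x_2 ∨ x_2) ⊃ x_1) ≡ (x_2 ≡ (x_2 ⊃ x_2))) = ¬1/6 = 0
¬((((x_1 ∨ x_1) ∨ x_1) ∨ (¬x_1 ≡ (x_1 ≡ x_2))) ⊃ ((x_1 ∨ x_2) ≡ (x_1 ≡ (x_1 ≡ x_1)))) ≡ ¬(((x_2 ∨ x_2) ⊃ x_1) ≡ (x_2 ≡ (x_2 ⊃ x_2))) = 0 ≡ 0 = 1
x_1 ⊃ x_1 = 5/6 ⊃ 5/6 = 1
¬(x_1 ⊃ x_1) = ¬1 = 0
x_1 ∨ x_1 = 5/6 ∨ 5/6 = 5/6
(x_1 ∨ x_1) ≡ x_2 = 5/6 ≡ 1/6 = 1/6
¬(x_1 ⊃ x_1) ≡ ((x_1 ∨ x_1) ≡ x_2) = 0 ≡ 1/6 = 0
x_2 ≡ x_2 = 1/6 ≡ 1/6 = 1
x_1 ≡ x_2 = 5/6 ≡ 1/6 = 1/6
(x_2 ≡ x_2) ∨ (x_1 ≡ x_2) = 1 ∨ 1/6 = 1
¬x_1 = ¬5/6 = 0
¬¬x_1 = ¬0 = 1
((x_2 ≡ x_2) ∨ (x_1 ≡ x_2)) ⊃ ¬¬x_1 = 1 ⊃ 1 = 1
(¬(x_1 ⊃ x_1) ≡ ((x_1 ∨ x_1) ≡ x_2)) ⊃ (((x_2 ≡ x_2) ∨ (x_1 ≡ x_2)) ⊃ ¬¬x_1) = 0 ⊃ 1 = 1
x_1 ⊃ x_2 = 5/6 ⊃ 1/6 = 1/6
¬(x_1 ⊃ x_2) = ¬1/6 = 0
¬x_1 = ¬5/6 = 0
¬x_1 ≡ x_2 = 0 ≡ 1/6 = 0
¬(x_1 ⊃ x_2) ∨ (¬x_1 ≡ x_2) = 0 ∨ 0 = 0
((¬(x_1 ⊃ x_1) ≡ ((x_1 ∨ x_1) ≡ x_2)) ⊃ (((x_2 ≡ x_2) ∨ (x_1 ≡ x_2)) ⊃ ¬¬x_1)) ≡ (¬(x_1 ⊃ x_2) ∨ (¬x_1 ≡ x_2)) = 1 ≡ 0 = 0
¬(((¬(x_1 ⊃ x_1) ≡ ((x_1 ∨ x_1) ≡ x_2)) ⊃ (((x_2 ≡ x_2) ∨ (x_1 ≡ x_2)) ⊃ ¬¬x_1)) ≡ (¬(x_1 ⊃ x_2) ∨ (¬x_1 ≡ x_2))) = ¬0 = 1
(¬((((x_1 ∨ x_1) ∨ x_1) ∨ (¬x_1 ≡ (x_1 ≡ x_2))) ⊃ ((x_1 ∨ x_2) ≡ (x_1 ≡ (x_1 ≡ x_1)))) ≡ ¬(((x_2 ∨ x_2) ⊃ x_1) ≡ (x_2 ≡ (x_2 ⊃ x_2)))) ∨ ¬(((¬(x_1 ⊃ x_1) ≡ ((x_1 ∨ x_1) ≡ x_2)) ⊃ (((x_2 ≡ x_2) ∨ (x_1 ≡ x_2)) ⊃ ¬¬x_1)) ≡ (¬(x_1 ⊃ x_2) ∨ (¬x_1 ≡ x_2))) = 1 ∨ 1 = 1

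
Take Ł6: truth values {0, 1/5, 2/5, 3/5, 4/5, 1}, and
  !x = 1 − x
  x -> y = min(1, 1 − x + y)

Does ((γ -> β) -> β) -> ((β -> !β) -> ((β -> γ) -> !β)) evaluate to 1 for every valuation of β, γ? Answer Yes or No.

Counterexample: take β = 1/5, γ = 1.
γ -> β = 1 -> 1/5 = 1/5
(γ -> β) -> β = 1/5 -> 1/5 = 1
!β = !1/5 = 4/5
β -> !β = 1/5 -> 4/5 = 1
β -> γ = 1/5 -> 1 = 1
!β = !1/5 = 4/5
(β -> γ) -> !β = 1 -> 4/5 = 4/5
(β -> !β) -> ((β -> γ) -> !β) = 1 -> 4/5 = 4/5
((γ -> β) -> β) -> ((β -> !β) -> ((β -> γ) -> !β)) = 1 -> 4/5 = 4/5
This gives 4/5 ≠ 1.

No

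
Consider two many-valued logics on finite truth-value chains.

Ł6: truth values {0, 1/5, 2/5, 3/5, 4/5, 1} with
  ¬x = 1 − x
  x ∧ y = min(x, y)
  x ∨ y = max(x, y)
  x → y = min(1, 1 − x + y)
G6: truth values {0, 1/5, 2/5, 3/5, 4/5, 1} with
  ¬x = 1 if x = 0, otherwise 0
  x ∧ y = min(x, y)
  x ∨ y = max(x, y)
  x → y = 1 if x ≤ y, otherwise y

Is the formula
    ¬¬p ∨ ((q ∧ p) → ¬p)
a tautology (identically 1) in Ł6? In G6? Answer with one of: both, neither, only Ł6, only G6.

In Ł6: at p = 3/5, q = 3/5 the value is 4/5 — not a tautology.
In G6: every assignment gives 1 — tautology.

only G6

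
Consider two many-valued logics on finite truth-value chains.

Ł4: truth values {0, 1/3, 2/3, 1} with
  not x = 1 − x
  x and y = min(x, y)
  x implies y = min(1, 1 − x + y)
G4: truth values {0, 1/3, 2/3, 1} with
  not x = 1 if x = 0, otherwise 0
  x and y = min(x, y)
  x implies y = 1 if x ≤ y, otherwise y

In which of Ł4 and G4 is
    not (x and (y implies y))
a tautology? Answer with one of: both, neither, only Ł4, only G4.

neither

In Ł4: at x = 1/3, y = 0 the value is 2/3 — not a tautology.
In G4: at x = 1/3, y = 0 the value is 0 — not a tautology.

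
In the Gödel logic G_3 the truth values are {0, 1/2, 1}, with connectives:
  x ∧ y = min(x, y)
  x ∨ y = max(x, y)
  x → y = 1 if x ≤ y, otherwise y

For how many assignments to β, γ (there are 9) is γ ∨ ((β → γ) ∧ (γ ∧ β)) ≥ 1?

β = 0, γ = 0 ↦ 0  <
β = 0, γ = 1/2 ↦ 1/2  <
β = 0, γ = 1 ↦ 1  ≥
β = 1/2, γ = 0 ↦ 0  <
β = 1/2, γ = 1/2 ↦ 1/2  <
β = 1/2, γ = 1 ↦ 1  ≥
β = 1, γ = 0 ↦ 0  <
β = 1, γ = 1/2 ↦ 1/2  <
β = 1, γ = 1 ↦ 1  ≥
So 3 of the 9 assignments meet the threshold.

3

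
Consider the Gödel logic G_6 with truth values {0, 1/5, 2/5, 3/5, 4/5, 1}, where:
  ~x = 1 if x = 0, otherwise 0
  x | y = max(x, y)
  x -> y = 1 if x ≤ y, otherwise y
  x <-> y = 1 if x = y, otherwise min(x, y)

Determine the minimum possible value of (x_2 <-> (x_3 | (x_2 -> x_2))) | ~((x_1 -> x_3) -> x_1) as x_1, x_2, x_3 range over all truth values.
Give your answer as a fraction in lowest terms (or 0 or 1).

Take x_1 = 1/5, x_2 = 0, x_3 = 0:
x_2 -> x_2 = 0 -> 0 = 1
x_3 | (x_2 -> x_2) = 0 | 1 = 1
x_2 <-> (x_3 | (x_2 -> x_2)) = 0 <-> 1 = 0
x_1 -> x_3 = 1/5 -> 0 = 0
(x_1 -> x_3) -> x_1 = 0 -> 1/5 = 1
~((x_1 -> x_3) -> x_1) = ~1 = 0
(x_2 <-> (x_3 | (x_2 -> x_2))) | ~((x_1 -> x_3) -> x_1) = 0 | 0 = 0
No assignment yields a value below 0, so this is the minimum.

0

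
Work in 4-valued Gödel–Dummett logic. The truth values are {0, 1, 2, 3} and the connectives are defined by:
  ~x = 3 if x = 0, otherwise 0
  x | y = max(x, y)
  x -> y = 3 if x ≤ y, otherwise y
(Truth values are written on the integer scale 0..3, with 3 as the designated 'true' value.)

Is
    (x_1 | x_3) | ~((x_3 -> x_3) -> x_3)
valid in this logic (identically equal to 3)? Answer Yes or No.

No

Counterexample: take x_1 = 0, x_3 = 1.
x_1 | x_3 = 0 | 1 = 1
x_3 -> x_3 = 1 -> 1 = 3
(x_3 -> x_3) -> x_3 = 3 -> 1 = 1
~((x_3 -> x_3) -> x_3) = ~1 = 0
(x_1 | x_3) | ~((x_3 -> x_3) -> x_3) = 1 | 0 = 1
This gives 1 ≠ 3.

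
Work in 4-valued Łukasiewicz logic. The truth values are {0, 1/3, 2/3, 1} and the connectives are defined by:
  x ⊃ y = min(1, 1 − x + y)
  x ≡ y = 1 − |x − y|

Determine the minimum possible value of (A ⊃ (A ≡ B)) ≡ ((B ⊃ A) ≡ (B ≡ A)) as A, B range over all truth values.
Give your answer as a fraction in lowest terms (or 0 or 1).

2/3

Take A = 1/3, B = 0:
A ≡ B = 1/3 ≡ 0 = 2/3
A ⊃ (A ≡ B) = 1/3 ⊃ 2/3 = 1
B ⊃ A = 0 ⊃ 1/3 = 1
B ≡ A = 0 ≡ 1/3 = 2/3
(B ⊃ A) ≡ (B ≡ A) = 1 ≡ 2/3 = 2/3
(A ⊃ (A ≡ B)) ≡ ((B ⊃ A) ≡ (B ≡ A)) = 1 ≡ 2/3 = 2/3
No assignment yields a value below 2/3, so this is the minimum.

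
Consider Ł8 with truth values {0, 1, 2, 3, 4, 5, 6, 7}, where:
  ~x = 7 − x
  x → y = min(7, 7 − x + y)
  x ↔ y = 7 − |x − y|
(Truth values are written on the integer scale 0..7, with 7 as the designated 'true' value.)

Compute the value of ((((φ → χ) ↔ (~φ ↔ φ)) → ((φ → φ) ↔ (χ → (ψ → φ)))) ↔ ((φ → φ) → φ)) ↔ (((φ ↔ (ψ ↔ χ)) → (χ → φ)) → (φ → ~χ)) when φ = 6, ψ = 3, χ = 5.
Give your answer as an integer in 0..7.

φ → χ = 6 → 5 = 6
~φ = ~6 = 1
~φ ↔ φ = 1 ↔ 6 = 2
(φ → χ) ↔ (~φ ↔ φ) = 6 ↔ 2 = 3
φ → φ = 6 → 6 = 7
ψ → φ = 3 → 6 = 7
χ → (ψ → φ) = 5 → 7 = 7
(φ → φ) ↔ (χ → (ψ → φ)) = 7 ↔ 7 = 7
((φ → χ) ↔ (~φ ↔ φ)) → ((φ → φ) ↔ (χ → (ψ → φ))) = 3 → 7 = 7
φ → φ = 6 → 6 = 7
(φ → φ) → φ = 7 → 6 = 6
(((φ → χ) ↔ (~φ ↔ φ)) → ((φ → φ) ↔ (χ → (ψ → φ)))) ↔ ((φ → φ) → φ) = 7 ↔ 6 = 6
ψ ↔ χ = 3 ↔ 5 = 5
φ ↔ (ψ ↔ χ) = 6 ↔ 5 = 6
χ → φ = 5 → 6 = 7
(φ ↔ (ψ ↔ χ)) → (χ → φ) = 6 → 7 = 7
~χ = ~5 = 2
φ → ~χ = 6 → 2 = 3
((φ ↔ (ψ ↔ χ)) → (χ → φ)) → (φ → ~χ) = 7 → 3 = 3
((((φ → χ) ↔ (~φ ↔ φ)) → ((φ → φ) ↔ (χ → (ψ → φ)))) ↔ ((φ → φ) → φ)) ↔ (((φ ↔ (ψ ↔ χ)) → (χ → φ)) → (φ → ~χ)) = 6 ↔ 3 = 4

4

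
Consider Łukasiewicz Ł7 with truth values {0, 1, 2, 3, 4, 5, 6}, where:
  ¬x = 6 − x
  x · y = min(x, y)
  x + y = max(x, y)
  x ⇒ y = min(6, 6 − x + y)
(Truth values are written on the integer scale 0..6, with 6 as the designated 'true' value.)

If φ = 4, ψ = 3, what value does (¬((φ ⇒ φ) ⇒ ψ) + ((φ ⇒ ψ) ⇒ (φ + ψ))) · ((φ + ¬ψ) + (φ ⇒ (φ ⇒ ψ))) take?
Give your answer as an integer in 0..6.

5

φ ⇒ φ = 4 ⇒ 4 = 6
(φ ⇒ φ) ⇒ ψ = 6 ⇒ 3 = 3
¬((φ ⇒ φ) ⇒ ψ) = ¬3 = 3
φ ⇒ ψ = 4 ⇒ 3 = 5
φ + ψ = 4 + 3 = 4
(φ ⇒ ψ) ⇒ (φ + ψ) = 5 ⇒ 4 = 5
¬((φ ⇒ φ) ⇒ ψ) + ((φ ⇒ ψ) ⇒ (φ + ψ)) = 3 + 5 = 5
¬ψ = ¬3 = 3
φ + ¬ψ = 4 + 3 = 4
φ ⇒ ψ = 4 ⇒ 3 = 5
φ ⇒ (φ ⇒ ψ) = 4 ⇒ 5 = 6
(φ + ¬ψ) + (φ ⇒ (φ ⇒ ψ)) = 4 + 6 = 6
(¬((φ ⇒ φ) ⇒ ψ) + ((φ ⇒ ψ) ⇒ (φ + ψ))) · ((φ + ¬ψ) + (φ ⇒ (φ ⇒ ψ))) = 5 · 6 = 5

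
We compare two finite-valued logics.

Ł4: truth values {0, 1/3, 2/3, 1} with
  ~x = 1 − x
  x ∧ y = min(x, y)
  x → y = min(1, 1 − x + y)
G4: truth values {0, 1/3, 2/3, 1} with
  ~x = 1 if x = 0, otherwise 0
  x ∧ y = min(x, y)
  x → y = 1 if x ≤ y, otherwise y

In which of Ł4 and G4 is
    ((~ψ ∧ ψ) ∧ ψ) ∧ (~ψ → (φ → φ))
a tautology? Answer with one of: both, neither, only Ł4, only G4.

In Ł4: at φ = 0, ψ = 0 the value is 0 — not a tautology.
In G4: at φ = 0, ψ = 0 the value is 0 — not a tautology.

neither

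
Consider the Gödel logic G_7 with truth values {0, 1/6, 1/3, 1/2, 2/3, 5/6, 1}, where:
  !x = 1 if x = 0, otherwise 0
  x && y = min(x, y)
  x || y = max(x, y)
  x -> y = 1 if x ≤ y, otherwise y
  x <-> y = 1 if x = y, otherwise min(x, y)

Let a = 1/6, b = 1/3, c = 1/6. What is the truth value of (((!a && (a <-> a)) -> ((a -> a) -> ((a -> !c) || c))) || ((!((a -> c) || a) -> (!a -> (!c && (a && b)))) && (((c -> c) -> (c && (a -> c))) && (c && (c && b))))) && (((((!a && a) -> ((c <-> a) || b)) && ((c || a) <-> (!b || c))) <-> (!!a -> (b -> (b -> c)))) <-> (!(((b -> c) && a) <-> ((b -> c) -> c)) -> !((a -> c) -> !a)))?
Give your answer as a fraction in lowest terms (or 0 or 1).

1/6

!a = !1/6 = 0
a <-> a = 1/6 <-> 1/6 = 1
!a && (a <-> a) = 0 && 1 = 0
a -> a = 1/6 -> 1/6 = 1
!c = !1/6 = 0
a -> !c = 1/6 -> 0 = 0
(a -> !c) || c = 0 || 1/6 = 1/6
(a -> a) -> ((a -> !c) || c) = 1 -> 1/6 = 1/6
(!a && (a <-> a)) -> ((a -> a) -> ((a -> !c) || c)) = 0 -> 1/6 = 1
a -> c = 1/6 -> 1/6 = 1
(a -> c) || a = 1 || 1/6 = 1
!((a -> c) || a) = !1 = 0
!a = !1/6 = 0
!c = !1/6 = 0
a && b = 1/6 && 1/3 = 1/6
!c && (a && b) = 0 && 1/6 = 0
!a -> (!c && (a && b)) = 0 -> 0 = 1
!((a -> c) || a) -> (!a -> (!c && (a && b))) = 0 -> 1 = 1
c -> c = 1/6 -> 1/6 = 1
a -> c = 1/6 -> 1/6 = 1
c && (a -> c) = 1/6 && 1 = 1/6
(c -> c) -> (c && (a -> c)) = 1 -> 1/6 = 1/6
c && b = 1/6 && 1/3 = 1/6
c && (c && b) = 1/6 && 1/6 = 1/6
((c -> c) -> (c && (a -> c))) && (c && (c && b)) = 1/6 && 1/6 = 1/6
(!((a -> c) || a) -> (!a -> (!c && (a && b)))) && (((c -> c) -> (c && (a -> c))) && (c && (c && b))) = 1 && 1/6 = 1/6
((!a && (a <-> a)) -> ((a -> a) -> ((a -> !c) || c))) || ((!((a -> c) || a) -> (!a -> (!c && (a && b)))) && (((c -> c) -> (c && (a -> c))) && (c && (c && b)))) = 1 || 1/6 = 1
!a = !1/6 = 0
!a && a = 0 && 1/6 = 0
c <-> a = 1/6 <-> 1/6 = 1
(c <-> a) || b = 1 || 1/3 = 1
(!a && a) -> ((c <-> a) || b) = 0 -> 1 = 1
c || a = 1/6 || 1/6 = 1/6
!b = !1/3 = 0
!b || c = 0 || 1/6 = 1/6
(c || a) <-> (!b || c) = 1/6 <-> 1/6 = 1
((!a && a) -> ((c <-> a) || b)) && ((c || a) <-> (!b || c)) = 1 && 1 = 1
!a = !1/6 = 0
!!a = !0 = 1
b -> c = 1/3 -> 1/6 = 1/6
b -> (b -> c) = 1/3 -> 1/6 = 1/6
!!a -> (b -> (b -> c)) = 1 -> 1/6 = 1/6
(((!a && a) -> ((c <-> a) || b)) && ((c || a) <-> (!b || c))) <-> (!!a -> (b -> (b -> c))) = 1 <-> 1/6 = 1/6
b -> c = 1/3 -> 1/6 = 1/6
(b -> c) && a = 1/6 && 1/6 = 1/6
b -> c = 1/3 -> 1/6 = 1/6
(b -> c) -> c = 1/6 -> 1/6 = 1
((b -> c) && a) <-> ((b -> c) -> c) = 1/6 <-> 1 = 1/6
!(((b -> c) && a) <-> ((b -> c) -> c)) = !1/6 = 0
a -> c = 1/6 -> 1/6 = 1
!a = !1/6 = 0
(a -> c) -> !a = 1 -> 0 = 0
!((a -> c) -> !a) = !0 = 1
!(((b -> c) && a) <-> ((b -> c) -> c)) -> !((a -> c) -> !a) = 0 -> 1 = 1
((((!a && a) -> ((c <-> a) || b)) && ((c || a) <-> (!b || c))) <-> (!!a -> (b -> (b -> c)))) <-> (!(((b -> c) && a) <-> ((b -> c) -> c)) -> !((a -> c) -> !a)) = 1/6 <-> 1 = 1/6
(((!a && (a <-> a)) -> ((a -> a) -> ((a -> !c) || c))) || ((!((a -> c) || a) -> (!a -> (!c && (a && b)))) && (((c -> c) -> (c && (a -> c))) && (c && (c && b))))) && (((((!a && a) -> ((c <-> a) || b)) && ((c || a) <-> (!b || c))) <-> (!!a -> (b -> (b -> c)))) <-> (!(((b -> c) && a) <-> ((b -> c) -> c)) -> !((a -> c) -> !a))) = 1 && 1/6 = 1/6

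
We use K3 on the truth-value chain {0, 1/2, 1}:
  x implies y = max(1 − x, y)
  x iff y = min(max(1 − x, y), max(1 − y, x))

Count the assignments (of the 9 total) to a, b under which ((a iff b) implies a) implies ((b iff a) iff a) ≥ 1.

a = 0, b = 0 ↦ 1  ≥
a = 0, b = 1/2 ↦ 1/2  <
a = 0, b = 1 ↦ 1  ≥
a = 1/2, b = 0 ↦ 1/2  <
a = 1/2, b = 1/2 ↦ 1/2  <
a = 1/2, b = 1 ↦ 1/2  <
a = 1, b = 0 ↦ 0  <
a = 1, b = 1/2 ↦ 1/2  <
a = 1, b = 1 ↦ 1  ≥
So 3 of the 9 assignments meet the threshold.

3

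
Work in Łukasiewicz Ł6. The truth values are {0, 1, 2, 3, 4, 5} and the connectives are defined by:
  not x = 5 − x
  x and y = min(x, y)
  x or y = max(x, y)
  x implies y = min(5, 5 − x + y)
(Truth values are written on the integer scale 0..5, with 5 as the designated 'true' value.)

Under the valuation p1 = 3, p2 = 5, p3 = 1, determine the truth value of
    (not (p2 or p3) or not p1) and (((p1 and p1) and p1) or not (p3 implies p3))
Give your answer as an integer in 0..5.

2

p2 or p3 = 5 or 1 = 5
not (p2 or p3) = not 5 = 0
not p1 = not 3 = 2
not (p2 or p3) or not p1 = 0 or 2 = 2
p1 and p1 = 3 and 3 = 3
(p1 and p1) and p1 = 3 and 3 = 3
p3 implies p3 = 1 implies 1 = 5
not (p3 implies p3) = not 5 = 0
((p1 and p1) and p1) or not (p3 implies p3) = 3 or 0 = 3
(not (p2 or p3) or not p1) and (((p1 and p1) and p1) or not (p3 implies p3)) = 2 and 3 = 2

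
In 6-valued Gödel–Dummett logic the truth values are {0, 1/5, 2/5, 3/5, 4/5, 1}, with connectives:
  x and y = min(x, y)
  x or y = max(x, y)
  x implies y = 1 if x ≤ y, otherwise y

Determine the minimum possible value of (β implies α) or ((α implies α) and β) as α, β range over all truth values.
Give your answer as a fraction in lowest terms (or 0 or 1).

Take α = 0, β = 1/5:
β implies α = 1/5 implies 0 = 0
α implies α = 0 implies 0 = 1
(α implies α) and β = 1 and 1/5 = 1/5
(β implies α) or ((α implies α) and β) = 0 or 1/5 = 1/5
No assignment yields a value below 1/5, so this is the minimum.

1/5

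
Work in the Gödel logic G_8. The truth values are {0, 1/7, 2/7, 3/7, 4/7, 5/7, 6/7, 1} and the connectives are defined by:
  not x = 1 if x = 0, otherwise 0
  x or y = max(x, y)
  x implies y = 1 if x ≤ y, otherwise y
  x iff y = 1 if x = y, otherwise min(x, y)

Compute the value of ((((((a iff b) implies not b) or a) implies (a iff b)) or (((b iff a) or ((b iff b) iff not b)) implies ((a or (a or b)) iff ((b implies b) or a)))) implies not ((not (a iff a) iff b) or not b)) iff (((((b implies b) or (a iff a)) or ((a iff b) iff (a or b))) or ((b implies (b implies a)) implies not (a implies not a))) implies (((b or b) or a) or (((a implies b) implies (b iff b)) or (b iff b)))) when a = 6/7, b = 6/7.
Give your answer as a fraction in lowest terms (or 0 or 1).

1

a iff b = 6/7 iff 6/7 = 1
not b = not 6/7 = 0
(a iff b) implies not b = 1 implies 0 = 0
((a iff b) implies not b) or a = 0 or 6/7 = 6/7
a iff b = 6/7 iff 6/7 = 1
(((a iff b) implies not b) or a) implies (a iff b) = 6/7 implies 1 = 1
b iff a = 6/7 iff 6/7 = 1
b iff b = 6/7 iff 6/7 = 1
not b = not 6/7 = 0
(b iff b) iff not b = 1 iff 0 = 0
(b iff a) or ((b iff b) iff not b) = 1 or 0 = 1
a or b = 6/7 or 6/7 = 6/7
a or (a or b) = 6/7 or 6/7 = 6/7
b implies b = 6/7 implies 6/7 = 1
(b implies b) or a = 1 or 6/7 = 1
(a or (a or b)) iff ((b implies b) or a) = 6/7 iff 1 = 6/7
((b iff a) or ((b iff b) iff not b)) implies ((a or (a or b)) iff ((b implies b) or a)) = 1 implies 6/7 = 6/7
((((a iff b) implies not b) or a) implies (a iff b)) or (((b iff a) or ((b iff b) iff not b)) implies ((a or (a or b)) iff ((b implies b) or a))) = 1 or 6/7 = 1
a iff a = 6/7 iff 6/7 = 1
not (a iff a) = not 1 = 0
not (a iff a) iff b = 0 iff 6/7 = 0
not b = not 6/7 = 0
(not (a iff a) iff b) or not b = 0 or 0 = 0
not ((not (a iff a) iff b) or not b) = not 0 = 1
(((((a iff b) implies not b) or a) implies (a iff b)) or (((b iff a) or ((b iff b) iff not b)) implies ((a or (a or b)) iff ((b implies b) or a)))) implies not ((not (a iff a) iff b) or not b) = 1 implies 1 = 1
b implies b = 6/7 implies 6/7 = 1
a iff a = 6/7 iff 6/7 = 1
(b implies b) or (a iff a) = 1 or 1 = 1
a iff b = 6/7 iff 6/7 = 1
a or b = 6/7 or 6/7 = 6/7
(a iff b) iff (a or b) = 1 iff 6/7 = 6/7
((b implies b) or (a iff a)) or ((a iff b) iff (a or b)) = 1 or 6/7 = 1
b implies a = 6/7 implies 6/7 = 1
b implies (b implies a) = 6/7 implies 1 = 1
not a = not 6/7 = 0
a implies not a = 6/7 implies 0 = 0
not (a implies not a) = not 0 = 1
(b implies (b implies a)) implies not (a implies not a) = 1 implies 1 = 1
(((b implies b) or (a iff a)) or ((a iff b) iff (a or b))) or ((b implies (b implies a)) implies not (a implies not a)) = 1 or 1 = 1
b or b = 6/7 or 6/7 = 6/7
(b or b) or a = 6/7 or 6/7 = 6/7
a implies b = 6/7 implies 6/7 = 1
b iff b = 6/7 iff 6/7 = 1
(a implies b) implies (b iff b) = 1 implies 1 = 1
b iff b = 6/7 iff 6/7 = 1
((a implies b) implies (b iff b)) or (b iff b) = 1 or 1 = 1
((b or b) or a) or (((a implies b) implies (b iff b)) or (b iff b)) = 6/7 or 1 = 1
((((b implies b) or (a iff a)) or ((a iff b) iff (a or b))) or ((b implies (b implies a)) implies not (a implies not a))) implies (((b or b) or a) or (((a implies b) implies (b iff b)) or (b iff b))) = 1 implies 1 = 1
((((((a iff b) implies not b) or a) implies (a iff b)) or (((b iff a) or ((b iff b) iff not b)) implies ((a or (a or b)) iff ((b implies b) or a)))) implies not ((not (a iff a) iff b) or not b)) iff (((((b implies b) or (a iff a)) or ((a iff b) iff (a or b))) or ((b implies (b implies a)) implies not (a implies not a))) implies (((b or b) or a) or (((a implies b) implies (b iff b)) or (b iff b)))) = 1 iff 1 = 1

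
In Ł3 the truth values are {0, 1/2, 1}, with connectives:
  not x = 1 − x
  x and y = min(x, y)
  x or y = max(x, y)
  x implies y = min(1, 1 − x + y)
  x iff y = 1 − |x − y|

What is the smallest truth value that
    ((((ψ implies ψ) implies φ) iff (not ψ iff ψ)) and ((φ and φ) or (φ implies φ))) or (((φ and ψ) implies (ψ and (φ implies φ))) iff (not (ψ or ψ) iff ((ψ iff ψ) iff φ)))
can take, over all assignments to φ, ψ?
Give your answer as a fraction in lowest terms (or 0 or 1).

Take φ = 1, ψ = 1:
ψ implies ψ = 1 implies 1 = 1
(ψ implies ψ) implies φ = 1 implies 1 = 1
not ψ = not 1 = 0
not ψ iff ψ = 0 iff 1 = 0
((ψ implies ψ) implies φ) iff (not ψ iff ψ) = 1 iff 0 = 0
φ and φ = 1 and 1 = 1
φ implies φ = 1 implies 1 = 1
(φ and φ) or (φ implies φ) = 1 or 1 = 1
(((ψ implies ψ) implies φ) iff (not ψ iff ψ)) and ((φ and φ) or (φ implies φ)) = 0 and 1 = 0
φ and ψ = 1 and 1 = 1
φ implies φ = 1 implies 1 = 1
ψ and (φ implies φ) = 1 and 1 = 1
(φ and ψ) implies (ψ and (φ implies φ)) = 1 implies 1 = 1
ψ or ψ = 1 or 1 = 1
not (ψ or ψ) = not 1 = 0
ψ iff ψ = 1 iff 1 = 1
(ψ iff ψ) iff φ = 1 iff 1 = 1
not (ψ or ψ) iff ((ψ iff ψ) iff φ) = 0 iff 1 = 0
((φ and ψ) implies (ψ and (φ implies φ))) iff (not (ψ or ψ) iff ((ψ iff ψ) iff φ)) = 1 iff 0 = 0
((((ψ implies ψ) implies φ) iff (not ψ iff ψ)) and ((φ and φ) or (φ implies φ))) or (((φ and ψ) implies (ψ and (φ implies φ))) iff (not (ψ or ψ) iff ((ψ iff ψ) iff φ))) = 0 or 0 = 0
No assignment yields a value below 0, so this is the minimum.

0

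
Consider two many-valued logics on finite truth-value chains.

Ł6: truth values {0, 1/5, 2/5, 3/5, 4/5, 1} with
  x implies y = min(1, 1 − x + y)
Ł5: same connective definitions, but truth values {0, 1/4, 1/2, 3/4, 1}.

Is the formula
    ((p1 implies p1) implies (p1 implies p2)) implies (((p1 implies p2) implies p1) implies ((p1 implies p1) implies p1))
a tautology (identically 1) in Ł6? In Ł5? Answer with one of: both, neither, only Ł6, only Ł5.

both

In Ł6: every assignment gives 1 — tautology.
In Ł5: every assignment gives 1 — tautology.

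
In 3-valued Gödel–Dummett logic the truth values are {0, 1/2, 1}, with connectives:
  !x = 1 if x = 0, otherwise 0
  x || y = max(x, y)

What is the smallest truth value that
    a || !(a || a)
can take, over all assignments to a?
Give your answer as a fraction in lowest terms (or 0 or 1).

1/2

Take a = 1/2:
a || a = 1/2 || 1/2 = 1/2
!(a || a) = !1/2 = 0
a || !(a || a) = 1/2 || 0 = 1/2
No assignment yields a value below 1/2, so this is the minimum.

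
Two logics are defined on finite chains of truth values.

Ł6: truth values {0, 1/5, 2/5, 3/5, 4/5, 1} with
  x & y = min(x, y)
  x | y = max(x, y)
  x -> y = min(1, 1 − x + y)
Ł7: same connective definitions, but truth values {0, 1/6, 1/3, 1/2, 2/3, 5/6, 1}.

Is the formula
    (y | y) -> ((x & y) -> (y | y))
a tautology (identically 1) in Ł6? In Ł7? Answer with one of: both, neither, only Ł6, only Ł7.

In Ł6: every assignment gives 1 — tautology.
In Ł7: every assignment gives 1 — tautology.

both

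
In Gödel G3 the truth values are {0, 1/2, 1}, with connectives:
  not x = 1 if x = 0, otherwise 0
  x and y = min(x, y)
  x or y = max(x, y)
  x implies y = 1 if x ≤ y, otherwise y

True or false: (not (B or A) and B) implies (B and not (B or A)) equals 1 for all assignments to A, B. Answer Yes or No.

A = 0, B = 0 ↦ 1
A = 0, B = 1/2 ↦ 1
A = 0, B = 1 ↦ 1
A = 1/2, B = 0 ↦ 1
A = 1/2, B = 1/2 ↦ 1
A = 1/2, B = 1 ↦ 1
A = 1, B = 0 ↦ 1
A = 1, B = 1/2 ↦ 1
A = 1, B = 1 ↦ 1
Every assignment gives a value ≥ 1.

Yes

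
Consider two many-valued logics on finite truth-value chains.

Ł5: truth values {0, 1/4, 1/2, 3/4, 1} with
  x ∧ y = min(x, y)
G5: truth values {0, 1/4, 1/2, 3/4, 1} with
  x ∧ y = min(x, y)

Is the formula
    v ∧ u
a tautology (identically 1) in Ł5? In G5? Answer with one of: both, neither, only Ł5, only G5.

neither

In Ł5: at u = 0, v = 0 the value is 0 — not a tautology.
In G5: at u = 0, v = 0 the value is 0 — not a tautology.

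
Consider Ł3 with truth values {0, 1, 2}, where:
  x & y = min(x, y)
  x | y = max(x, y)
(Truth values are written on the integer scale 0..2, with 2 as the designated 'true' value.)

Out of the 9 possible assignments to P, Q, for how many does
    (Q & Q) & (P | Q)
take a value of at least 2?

P = 0, Q = 0 ↦ 0  <
P = 0, Q = 1 ↦ 1  <
P = 0, Q = 2 ↦ 2  ≥
P = 1, Q = 0 ↦ 0  <
P = 1, Q = 1 ↦ 1  <
P = 1, Q = 2 ↦ 2  ≥
P = 2, Q = 0 ↦ 0  <
P = 2, Q = 1 ↦ 1  <
P = 2, Q = 2 ↦ 2  ≥
So 3 of the 9 assignments meet the threshold.

3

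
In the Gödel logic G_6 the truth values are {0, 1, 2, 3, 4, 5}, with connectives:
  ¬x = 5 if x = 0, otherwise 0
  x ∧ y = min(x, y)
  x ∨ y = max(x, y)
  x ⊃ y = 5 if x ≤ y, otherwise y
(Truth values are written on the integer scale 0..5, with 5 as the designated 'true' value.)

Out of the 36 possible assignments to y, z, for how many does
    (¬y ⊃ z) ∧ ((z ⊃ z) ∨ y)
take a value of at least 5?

value 5: 31 assignments (counts)
value 4: 1 assignment
value 3: 1 assignment
value 2: 1 assignment
value 1: 1 assignment
value 0: 1 assignment
So 31 of the 36 assignments meet the threshold.

31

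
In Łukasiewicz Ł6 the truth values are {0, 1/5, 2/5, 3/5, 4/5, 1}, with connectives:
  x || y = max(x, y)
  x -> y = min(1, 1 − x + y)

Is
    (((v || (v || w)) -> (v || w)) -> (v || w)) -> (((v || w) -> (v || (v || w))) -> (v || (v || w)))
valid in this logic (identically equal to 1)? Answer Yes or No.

Yes

At v = 2/5, w = 4/5, for instance:
v || w = 2/5 || 4/5 = 4/5
v || (v || w) = 2/5 || 4/5 = 4/5
v || w = 2/5 || 4/5 = 4/5
(v || (v || w)) -> (v || w) = 4/5 -> 4/5 = 1
((v || (v || w)) -> (v || w)) -> (v || w) = 1 -> 4/5 = 4/5
(v || w) -> (v || (v || w)) = 4/5 -> 4/5 = 1
((v || w) -> (v || (v || w))) -> (v || (v || w)) = 1 -> 4/5 = 4/5
(((v || (v || w)) -> (v || w)) -> (v || w)) -> (((v || w) -> (v || (v || w))) -> (v || (v || w))) = 4/5 -> 4/5 = 1
and checking the remaining 35 assignments likewise gives ≥ 1 in every case.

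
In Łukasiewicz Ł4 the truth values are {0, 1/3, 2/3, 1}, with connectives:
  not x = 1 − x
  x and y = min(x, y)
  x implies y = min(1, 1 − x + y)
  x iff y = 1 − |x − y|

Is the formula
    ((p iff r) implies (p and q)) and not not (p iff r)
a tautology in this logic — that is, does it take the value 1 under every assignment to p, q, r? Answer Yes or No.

No

Counterexample: take p = 0, q = 0, r = 0.
p iff r = 0 iff 0 = 1
p and q = 0 and 0 = 0
(p iff r) implies (p and q) = 1 implies 0 = 0
p iff r = 0 iff 0 = 1
not (p iff r) = not 1 = 0
not not (p iff r) = not 0 = 1
((p iff r) implies (p and q)) and not not (p iff r) = 0 and 1 = 0
This gives 0 ≠ 1.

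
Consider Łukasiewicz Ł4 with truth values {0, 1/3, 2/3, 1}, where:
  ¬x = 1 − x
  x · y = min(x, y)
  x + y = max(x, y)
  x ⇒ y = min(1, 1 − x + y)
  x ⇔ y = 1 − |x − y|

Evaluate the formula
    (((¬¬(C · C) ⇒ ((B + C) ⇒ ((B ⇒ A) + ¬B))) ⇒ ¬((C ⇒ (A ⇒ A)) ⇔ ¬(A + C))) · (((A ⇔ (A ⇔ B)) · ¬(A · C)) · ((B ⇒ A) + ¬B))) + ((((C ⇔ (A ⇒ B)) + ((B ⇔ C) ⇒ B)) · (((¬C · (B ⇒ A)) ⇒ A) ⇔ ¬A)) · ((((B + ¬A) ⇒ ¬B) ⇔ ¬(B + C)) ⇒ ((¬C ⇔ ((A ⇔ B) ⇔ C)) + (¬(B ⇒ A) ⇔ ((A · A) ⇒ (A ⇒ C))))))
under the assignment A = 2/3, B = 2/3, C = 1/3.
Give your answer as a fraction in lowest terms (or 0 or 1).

C · C = 1/3 · 1/3 = 1/3
¬(C · C) = ¬1/3 = 2/3
¬¬(C · C) = ¬2/3 = 1/3
B + C = 2/3 + 1/3 = 2/3
B ⇒ A = 2/3 ⇒ 2/3 = 1
¬B = ¬2/3 = 1/3
(B ⇒ A) + ¬B = 1 + 1/3 = 1
(B + C) ⇒ ((B ⇒ A) + ¬B) = 2/3 ⇒ 1 = 1
¬¬(C · C) ⇒ ((B + C) ⇒ ((B ⇒ A) + ¬B)) = 1/3 ⇒ 1 = 1
A ⇒ A = 2/3 ⇒ 2/3 = 1
C ⇒ (A ⇒ A) = 1/3 ⇒ 1 = 1
A + C = 2/3 + 1/3 = 2/3
¬(A + C) = ¬2/3 = 1/3
(C ⇒ (A ⇒ A)) ⇔ ¬(A + C) = 1 ⇔ 1/3 = 1/3
¬((C ⇒ (A ⇒ A)) ⇔ ¬(A + C)) = ¬1/3 = 2/3
(¬¬(C · C) ⇒ ((B + C) ⇒ ((B ⇒ A) + ¬B))) ⇒ ¬((C ⇒ (A ⇒ A)) ⇔ ¬(A + C)) = 1 ⇒ 2/3 = 2/3
A ⇔ B = 2/3 ⇔ 2/3 = 1
A ⇔ (A ⇔ B) = 2/3 ⇔ 1 = 2/3
A · C = 2/3 · 1/3 = 1/3
¬(A · C) = ¬1/3 = 2/3
(A ⇔ (A ⇔ B)) · ¬(A · C) = 2/3 · 2/3 = 2/3
B ⇒ A = 2/3 ⇒ 2/3 = 1
¬B = ¬2/3 = 1/3
(B ⇒ A) + ¬B = 1 + 1/3 = 1
((A ⇔ (A ⇔ B)) · ¬(A · C)) · ((B ⇒ A) + ¬B) = 2/3 · 1 = 2/3
((¬¬(C · C) ⇒ ((B + C) ⇒ ((B ⇒ A) + ¬B))) ⇒ ¬((C ⇒ (A ⇒ A)) ⇔ ¬(A + C))) · (((A ⇔ (A ⇔ B)) · ¬(A · C)) · ((B ⇒ A) + ¬B)) = 2/3 · 2/3 = 2/3
A ⇒ B = 2/3 ⇒ 2/3 = 1
C ⇔ (A ⇒ B) = 1/3 ⇔ 1 = 1/3
B ⇔ C = 2/3 ⇔ 1/3 = 2/3
(B ⇔ C) ⇒ B = 2/3 ⇒ 2/3 = 1
(C ⇔ (A ⇒ B)) + ((B ⇔ C) ⇒ B) = 1/3 + 1 = 1
¬C = ¬1/3 = 2/3
B ⇒ A = 2/3 ⇒ 2/3 = 1
¬C · (B ⇒ A) = 2/3 · 1 = 2/3
(¬C · (B ⇒ A)) ⇒ A = 2/3 ⇒ 2/3 = 1
¬A = ¬2/3 = 1/3
((¬C · (B ⇒ A)) ⇒ A) ⇔ ¬A = 1 ⇔ 1/3 = 1/3
((C ⇔ (A ⇒ B)) + ((B ⇔ C) ⇒ B)) · (((¬C · (B ⇒ A)) ⇒ A) ⇔ ¬A) = 1 · 1/3 = 1/3
¬A = ¬2/3 = 1/3
B + ¬A = 2/3 + 1/3 = 2/3
¬B = ¬2/3 = 1/3
(B + ¬A) ⇒ ¬B = 2/3 ⇒ 1/3 = 2/3
B + C = 2/3 + 1/3 = 2/3
¬(B + C) = ¬2/3 = 1/3
((B + ¬A) ⇒ ¬B) ⇔ ¬(B + C) = 2/3 ⇔ 1/3 = 2/3
¬C = ¬1/3 = 2/3
A ⇔ B = 2/3 ⇔ 2/3 = 1
(A ⇔ B) ⇔ C = 1 ⇔ 1/3 = 1/3
¬C ⇔ ((A ⇔ B) ⇔ C) = 2/3 ⇔ 1/3 = 2/3
B ⇒ A = 2/3 ⇒ 2/3 = 1
¬(B ⇒ A) = ¬1 = 0
A · A = 2/3 · 2/3 = 2/3
A ⇒ C = 2/3 ⇒ 1/3 = 2/3
(A · A) ⇒ (A ⇒ C) = 2/3 ⇒ 2/3 = 1
¬(B ⇒ A) ⇔ ((A · A) ⇒ (A ⇒ C)) = 0 ⇔ 1 = 0
(¬C ⇔ ((A ⇔ B) ⇔ C)) + (¬(B ⇒ A) ⇔ ((A · A) ⇒ (A ⇒ C))) = 2/3 + 0 = 2/3
(((B + ¬A) ⇒ ¬B) ⇔ ¬(B + C)) ⇒ ((¬C ⇔ ((A ⇔ B) ⇔ C)) + (¬(B ⇒ A) ⇔ ((A · A) ⇒ (A ⇒ C)))) = 2/3 ⇒ 2/3 = 1
(((C ⇔ (A ⇒ B)) + ((B ⇔ C) ⇒ B)) · (((¬C · (B ⇒ A)) ⇒ A) ⇔ ¬A)) · ((((B + ¬A) ⇒ ¬B) ⇔ ¬(B + C)) ⇒ ((¬C ⇔ ((A ⇔ B) ⇔ C)) + (¬(B ⇒ A) ⇔ ((A · A) ⇒ (A ⇒ C))))) = 1/3 · 1 = 1/3
(((¬¬(C · C) ⇒ ((B + C) ⇒ ((B ⇒ A) + ¬B))) ⇒ ¬((C ⇒ (A ⇒ A)) ⇔ ¬(A + C))) · (((A ⇔ (A ⇔ B)) · ¬(A · C)) · ((B ⇒ A) + ¬B))) + ((((C ⇔ (A ⇒ B)) + ((B ⇔ C) ⇒ B)) · (((¬C · (B ⇒ A)) ⇒ A) ⇔ ¬A)) · ((((B + ¬A) ⇒ ¬B) ⇔ ¬(B + C)) ⇒ ((¬C ⇔ ((A ⇔ B) ⇔ C)) + (¬(B ⇒ A) ⇔ ((A · A) ⇒ (A ⇒ C)))))) = 2/3 + 1/3 = 2/3

2/3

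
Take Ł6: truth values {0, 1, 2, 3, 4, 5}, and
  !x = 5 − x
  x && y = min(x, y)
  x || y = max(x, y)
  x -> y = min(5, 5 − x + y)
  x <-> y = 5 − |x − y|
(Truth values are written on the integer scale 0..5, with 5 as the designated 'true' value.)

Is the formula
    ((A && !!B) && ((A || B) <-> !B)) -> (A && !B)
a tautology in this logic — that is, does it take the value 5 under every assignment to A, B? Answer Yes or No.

Counterexample: take A = 2, B = 4.
!B = !4 = 1
!!B = !1 = 4
A && !!B = 2 && 4 = 2
A || B = 2 || 4 = 4
!B = !4 = 1
(A || B) <-> !B = 4 <-> 1 = 2
(A && !!B) && ((A || B) <-> !B) = 2 && 2 = 2
!B = !4 = 1
A && !B = 2 && 1 = 1
((A && !!B) && ((A || B) <-> !B)) -> (A && !B) = 2 -> 1 = 4
This gives 4 ≠ 5.

No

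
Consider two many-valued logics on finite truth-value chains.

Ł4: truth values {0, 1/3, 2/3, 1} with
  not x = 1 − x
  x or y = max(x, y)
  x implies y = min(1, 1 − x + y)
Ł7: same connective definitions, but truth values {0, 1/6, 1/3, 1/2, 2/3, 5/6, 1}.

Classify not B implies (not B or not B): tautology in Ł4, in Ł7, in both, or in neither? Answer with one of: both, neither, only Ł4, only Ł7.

In Ł4: every assignment gives 1 — tautology.
In Ł7: every assignment gives 1 — tautology.

both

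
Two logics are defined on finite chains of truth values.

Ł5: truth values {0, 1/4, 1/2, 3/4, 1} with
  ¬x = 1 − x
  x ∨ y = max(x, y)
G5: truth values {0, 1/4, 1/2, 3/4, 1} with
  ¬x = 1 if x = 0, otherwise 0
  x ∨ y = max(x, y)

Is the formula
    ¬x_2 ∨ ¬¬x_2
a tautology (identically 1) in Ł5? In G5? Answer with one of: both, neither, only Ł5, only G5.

In Ł5: at x_2 = 1/4 the value is 3/4 — not a tautology.
In G5: every assignment gives 1 — tautology.

only G5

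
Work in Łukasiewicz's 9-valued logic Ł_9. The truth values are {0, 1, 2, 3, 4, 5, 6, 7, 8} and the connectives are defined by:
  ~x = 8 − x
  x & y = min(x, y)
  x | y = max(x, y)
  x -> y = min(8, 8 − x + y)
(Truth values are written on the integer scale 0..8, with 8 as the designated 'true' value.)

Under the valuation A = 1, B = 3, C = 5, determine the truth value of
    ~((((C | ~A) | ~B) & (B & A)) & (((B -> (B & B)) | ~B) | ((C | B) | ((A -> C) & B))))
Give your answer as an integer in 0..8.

~A = ~1 = 7
C | ~A = 5 | 7 = 7
~B = ~3 = 5
(C | ~A) | ~B = 7 | 5 = 7
B & A = 3 & 1 = 1
((C | ~A) | ~B) & (B & A) = 7 & 1 = 1
B & B = 3 & 3 = 3
B -> (B & B) = 3 -> 3 = 8
~B = ~3 = 5
(B -> (B & B)) | ~B = 8 | 5 = 8
C | B = 5 | 3 = 5
A -> C = 1 -> 5 = 8
(A -> C) & B = 8 & 3 = 3
(C | B) | ((A -> C) & B) = 5 | 3 = 5
((B -> (B & B)) | ~B) | ((C | B) | ((A -> C) & B)) = 8 | 5 = 8
(((C | ~A) | ~B) & (B & A)) & (((B -> (B & B)) | ~B) | ((C | B) | ((A -> C) & B))) = 1 & 8 = 1
~((((C | ~A) | ~B) & (B & A)) & (((B -> (B & B)) | ~B) | ((C | B) | ((A -> C) & B)))) = ~1 = 7

7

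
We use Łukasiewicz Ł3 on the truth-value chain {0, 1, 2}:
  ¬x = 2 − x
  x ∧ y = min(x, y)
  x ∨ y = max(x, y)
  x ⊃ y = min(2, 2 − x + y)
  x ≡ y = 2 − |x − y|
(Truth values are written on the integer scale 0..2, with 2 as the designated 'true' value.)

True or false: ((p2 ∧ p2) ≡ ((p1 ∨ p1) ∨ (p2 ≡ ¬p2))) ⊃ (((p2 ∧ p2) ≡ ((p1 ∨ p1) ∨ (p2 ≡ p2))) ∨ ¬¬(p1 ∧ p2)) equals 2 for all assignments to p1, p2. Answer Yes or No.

No

Counterexample: take p1 = 0, p2 = 0.
p2 ∧ p2 = 0 ∧ 0 = 0
p1 ∨ p1 = 0 ∨ 0 = 0
¬p2 = ¬0 = 2
p2 ≡ ¬p2 = 0 ≡ 2 = 0
(p1 ∨ p1) ∨ (p2 ≡ ¬p2) = 0 ∨ 0 = 0
(p2 ∧ p2) ≡ ((p1 ∨ p1) ∨ (p2 ≡ ¬p2)) = 0 ≡ 0 = 2
p2 ∧ p2 = 0 ∧ 0 = 0
p1 ∨ p1 = 0 ∨ 0 = 0
p2 ≡ p2 = 0 ≡ 0 = 2
(p1 ∨ p1) ∨ (p2 ≡ p2) = 0 ∨ 2 = 2
(p2 ∧ p2) ≡ ((p1 ∨ p1) ∨ (p2 ≡ p2)) = 0 ≡ 2 = 0
p1 ∧ p2 = 0 ∧ 0 = 0
¬(p1 ∧ p2) = ¬0 = 2
¬¬(p1 ∧ p2) = ¬2 = 0
((p2 ∧ p2) ≡ ((p1 ∨ p1) ∨ (p2 ≡ p2))) ∨ ¬¬(p1 ∧ p2) = 0 ∨ 0 = 0
((p2 ∧ p2) ≡ ((p1 ∨ p1) ∨ (p2 ≡ ¬p2))) ⊃ (((p2 ∧ p2) ≡ ((p1 ∨ p1) ∨ (p2 ≡ p2))) ∨ ¬¬(p1 ∧ p2)) = 2 ⊃ 0 = 0
This gives 0 ≠ 2.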